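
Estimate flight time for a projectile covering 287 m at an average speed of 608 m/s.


t = d/v = 287/608 = 0.472 s

0.472 s


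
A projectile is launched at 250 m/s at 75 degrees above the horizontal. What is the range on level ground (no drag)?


R = v0^2 * sin(2*theta) / g = 250^2 * sin(2*75°) / 9.81 = 3186 m

3186 m


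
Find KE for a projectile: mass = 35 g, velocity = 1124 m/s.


E = 0.5*m*v^2 = 0.5*0.035*1124^2 = 22109 J

22109 J


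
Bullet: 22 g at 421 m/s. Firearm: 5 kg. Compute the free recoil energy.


v_r = m_p*v_p/m_gun = 0.022*421/5 = 1.8524 m/s, E_r = 0.5*m_gun*v_r^2 = 0.5*5*1.8524^2 = 8.578 J

8.578 J


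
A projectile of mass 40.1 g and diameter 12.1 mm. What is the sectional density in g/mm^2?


SD = m/d^2 = 40.1/12.1^2 = 0.2739 g/mm^2

0.2739 g/mm^2


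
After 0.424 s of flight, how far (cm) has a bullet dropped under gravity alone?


drop = 0.5*g*t^2 = 0.5*9.81*0.424^2 = 0.881801 m ≈ 88.18 cm

88.18 cm


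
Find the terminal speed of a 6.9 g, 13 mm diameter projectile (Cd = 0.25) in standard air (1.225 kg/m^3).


A = pi*(d/2)^2 = pi*(13/2000)^2 = 1.32732e-04 m^2
vt = sqrt(2mg/(Cd*rho*A)) = sqrt(2*0.0069*9.81/(0.25 * 1.225 * 1.32732e-04)) = 57.71 m/s

57.71 m/s


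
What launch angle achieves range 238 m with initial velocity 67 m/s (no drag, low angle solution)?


sin(2*theta) = R*g/v0^2 = 238*9.81/67^2 = 0.520111, theta = arcsin(0.520111)/2 = 15.67°

15.67 degrees


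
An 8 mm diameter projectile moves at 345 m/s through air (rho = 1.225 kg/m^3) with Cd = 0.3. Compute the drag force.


A = pi*(d/2)^2 = pi*(8/2000)^2 = 5.02655e-05 m^2
Fd = 0.5*Cd*rho*A*v^2 = 0.5*0.3*1.225*5.02655e-05*345^2 = 1.099 N

1.099 N


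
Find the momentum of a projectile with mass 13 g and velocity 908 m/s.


p = m*v = 0.013*908 = 11.8 kg·m/s

11.8 kg·m/s


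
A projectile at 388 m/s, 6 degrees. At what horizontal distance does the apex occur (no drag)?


R = v0^2*sin(2*theta)/g = 388^2*sin(2*6°)/9.81 = 3190.61 m
apex_dist = R/2 = 3190.61/2 = 1595 m

1595 m


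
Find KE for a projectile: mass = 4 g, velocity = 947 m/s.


E = 0.5*m*v^2 = 0.5*0.004*947^2 = 1794 J

1794 J


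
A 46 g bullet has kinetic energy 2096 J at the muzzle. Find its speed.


v = sqrt(2*E/m) = sqrt(2*2096/0.046) = 301.9 m/s

301.9 m/s


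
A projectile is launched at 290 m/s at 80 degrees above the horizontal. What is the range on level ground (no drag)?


R = v0^2 * sin(2*theta) / g = 290^2 * sin(2*80°) / 9.81 = 2932 m

2932 m


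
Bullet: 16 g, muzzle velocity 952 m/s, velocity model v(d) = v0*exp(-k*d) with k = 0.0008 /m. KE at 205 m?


v = v0*exp(-k*d) = 952*exp(-0.0008*205) = 808.002 m/s
E = 0.5*m*v^2 = 0.5*0.016*808.002^2 = 5223 J

5223 J


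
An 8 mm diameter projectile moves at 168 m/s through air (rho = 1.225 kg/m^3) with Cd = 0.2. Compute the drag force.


A = pi*(d/2)^2 = pi*(8/2000)^2 = 5.02655e-05 m^2
Fd = 0.5*Cd*rho*A*v^2 = 0.5*0.2*1.225*5.02655e-05*168^2 = 0.1738 N

0.1738 N


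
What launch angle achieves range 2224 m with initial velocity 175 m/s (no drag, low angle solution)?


sin(2*theta) = R*g/v0^2 = 2224*9.81/175^2 = 0.712406, theta = arcsin(0.712406)/2 = 22.72°

22.72 degrees


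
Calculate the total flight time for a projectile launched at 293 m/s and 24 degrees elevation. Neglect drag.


T = 2*v0*sin(theta)/g = 2*293*sin(24°)/9.81 = 24.3 s

24.3 s


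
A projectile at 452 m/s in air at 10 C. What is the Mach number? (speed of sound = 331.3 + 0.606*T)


a = 331.3 + 0.606*(10) = 337.36 m/s
M = v/a = 452/337.36 = 1.34

1.34


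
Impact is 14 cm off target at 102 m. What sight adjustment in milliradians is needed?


1 mrad subtends 1 cm per 10 m of range, so adj = error_cm / (dist_m / 10) = 14 / (102/10) = 1.373 mrad

1.373 mrad


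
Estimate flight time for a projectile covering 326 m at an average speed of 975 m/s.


t = d/v = 326/975 = 0.3344 s

0.3344 s


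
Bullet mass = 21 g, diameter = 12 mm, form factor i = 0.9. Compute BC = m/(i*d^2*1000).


BC = m/(i*d^2*1000) = 21/(0.9 * 12^2 * 1000) = 0.000162

0.000162


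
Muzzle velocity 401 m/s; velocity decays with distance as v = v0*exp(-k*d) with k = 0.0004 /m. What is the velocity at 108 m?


v = v0*exp(-k*d) = 401*exp(-0.0004*108) = 384 m/s

384 m/s


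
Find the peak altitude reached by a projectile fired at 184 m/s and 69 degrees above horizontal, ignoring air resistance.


H = (v0*sin(theta))^2 / (2g) = (184*sin(69°))^2 / (2*9.81) = 1504 m

1504 m


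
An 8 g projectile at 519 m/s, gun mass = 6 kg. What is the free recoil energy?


v_r = m_p*v_p/m_gun = 0.008*519/6 = 0.692 m/s, E_r = 0.5*m_gun*v_r^2 = 0.5*6*0.692^2 = 1.437 J

1.437 J


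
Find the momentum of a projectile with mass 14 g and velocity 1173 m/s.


p = m*v = 0.014*1173 = 16.42 kg·m/s

16.42 kg·m/s


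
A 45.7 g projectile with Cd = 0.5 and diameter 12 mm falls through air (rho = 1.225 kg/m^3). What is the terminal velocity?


A = pi*(d/2)^2 = pi*(12/2000)^2 = 1.13097e-04 m^2
vt = sqrt(2mg/(Cd*rho*A)) = sqrt(2*0.0457*9.81/(0.5 * 1.225 * 1.13097e-04)) = 113.8 m/s

113.8 m/s


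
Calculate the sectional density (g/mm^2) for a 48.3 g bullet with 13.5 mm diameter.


SD = m/d^2 = 48.3/13.5^2 = 0.265 g/mm^2

0.265 g/mm^2


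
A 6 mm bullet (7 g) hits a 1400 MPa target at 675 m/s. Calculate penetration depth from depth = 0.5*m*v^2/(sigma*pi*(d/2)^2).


A = pi*(d/2)^2 = pi*(6/2)^2 = 28.2743 mm^2
E = 0.5*m*v^2 = 0.5*0.007*675^2 = 1594.69 J
depth = E/(sigma*A) = 1594.69 J / (1400 MPa * 28.2743 mm^2) = 1594.69/(1400 * 28.2743) m = 0.0402861 m ≈ 40.29 mm

40.29 mm


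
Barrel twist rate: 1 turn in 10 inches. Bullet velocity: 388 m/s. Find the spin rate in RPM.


twist_m = 10*0.0254 = 0.254 m
spin = v/twist = 388/0.254 = 1527.559 rev/s
RPM = spin*60 = 1527.559*60 ≈ 91654 RPM

91654 RPM


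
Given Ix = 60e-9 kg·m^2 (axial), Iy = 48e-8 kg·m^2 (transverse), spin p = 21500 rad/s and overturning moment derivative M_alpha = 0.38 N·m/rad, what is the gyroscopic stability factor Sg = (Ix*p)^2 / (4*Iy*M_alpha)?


Sg = Ix^2 * p^2 / (4 * Iy * M_alpha) = (60e-9)^2 * 21500^2 / (4 * 48e-8 * 0.38) = 2.281

2.281


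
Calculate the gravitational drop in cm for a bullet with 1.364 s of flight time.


drop = 0.5*g*t^2 = 0.5*9.81*1.364^2 = 9.12573 m ≈ 912.6 cm

912.6 cm


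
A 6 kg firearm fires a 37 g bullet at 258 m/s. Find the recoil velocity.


v_recoil = m_p * v_p / m_gun = 0.037 * 258 / 6 = 1.591 m/s

1.591 m/s


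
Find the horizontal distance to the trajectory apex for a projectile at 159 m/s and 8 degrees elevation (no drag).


R = v0^2*sin(2*theta)/g = 159^2*sin(2*8°)/9.81 = 710.335 m
apex_dist = R/2 = 710.335/2 = 355.2 m

355.2 m


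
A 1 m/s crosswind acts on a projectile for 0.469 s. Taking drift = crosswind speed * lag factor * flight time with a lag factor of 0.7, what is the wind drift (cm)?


drift = v_wind * lag * t = 1 * 0.7 * 0.469 = 0.3283 m ≈ 32.83 cm

32.83 cm


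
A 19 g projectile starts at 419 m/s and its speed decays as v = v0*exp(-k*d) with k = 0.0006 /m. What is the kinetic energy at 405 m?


v = v0*exp(-k*d) = 419*exp(-0.0006*405) = 328.61 m/s
E = 0.5*m*v^2 = 0.5*0.019*328.61^2 = 1026 J

1026 J


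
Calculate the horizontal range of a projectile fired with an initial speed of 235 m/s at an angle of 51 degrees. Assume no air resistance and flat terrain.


R = v0^2 * sin(2*theta) / g = 235^2 * sin(2*51°) / 9.81 = 5506 m

5506 m


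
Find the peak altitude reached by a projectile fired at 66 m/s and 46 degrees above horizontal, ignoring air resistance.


H = (v0*sin(theta))^2 / (2g) = (66*sin(46°))^2 / (2*9.81) = 114.9 m

114.9 m


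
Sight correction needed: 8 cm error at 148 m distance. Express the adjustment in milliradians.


1 mrad subtends 1 cm per 10 m of range, so adj = error_cm / (dist_m / 10) = 8 / (148/10) = 0.5405 mrad

0.5405 mrad


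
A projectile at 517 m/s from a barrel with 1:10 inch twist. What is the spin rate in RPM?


twist_m = 10*0.0254 = 0.254 m
spin = v/twist = 517/0.254 = 2035.433 rev/s
RPM = spin*60 = 2035.433*60 ≈ 122126 RPM

122126 RPM


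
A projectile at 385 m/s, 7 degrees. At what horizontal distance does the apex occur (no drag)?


R = v0^2*sin(2*theta)/g = 385^2*sin(2*7°)/9.81 = 3655.34 m
apex_dist = R/2 = 3655.34/2 = 1828 m

1828 m


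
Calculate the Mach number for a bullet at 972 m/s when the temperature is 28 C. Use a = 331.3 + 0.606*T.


a = 331.3 + 0.606*(28) = 348.268 m/s
M = v/a = 972/348.268 = 2.791

2.791


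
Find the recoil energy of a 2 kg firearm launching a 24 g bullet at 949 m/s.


v_r = m_p*v_p/m_gun = 0.024*949/2 = 11.388 m/s, E_r = 0.5*m_gun*v_r^2 = 0.5*2*11.388^2 = 129.7 J

129.7 J


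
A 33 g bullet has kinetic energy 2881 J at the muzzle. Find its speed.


v = sqrt(2*E/m) = sqrt(2*2881/0.033) = 417.9 m/s

417.9 m/s


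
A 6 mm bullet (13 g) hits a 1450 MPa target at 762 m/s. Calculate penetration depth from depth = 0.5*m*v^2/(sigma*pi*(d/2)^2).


A = pi*(d/2)^2 = pi*(6/2)^2 = 28.2743 mm^2
E = 0.5*m*v^2 = 0.5*0.013*762^2 = 3774.19 J
depth = E/(sigma*A) = 3774.19 J / (1450 MPa * 28.2743 mm^2) = 3774.19/(1450 * 28.2743) m = 0.0920583 m ≈ 92.06 mm

92.06 mm


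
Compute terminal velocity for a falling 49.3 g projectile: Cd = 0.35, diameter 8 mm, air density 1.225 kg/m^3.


A = pi*(d/2)^2 = pi*(8/2000)^2 = 5.02655e-05 m^2
vt = sqrt(2mg/(Cd*rho*A)) = sqrt(2*0.0493*9.81/(0.35 * 1.225 * 5.02655e-05)) = 211.9 m/s

211.9 m/s


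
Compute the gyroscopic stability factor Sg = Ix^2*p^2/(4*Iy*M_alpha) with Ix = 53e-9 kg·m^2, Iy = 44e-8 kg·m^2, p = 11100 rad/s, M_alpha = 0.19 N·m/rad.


Sg = Ix^2 * p^2 / (4 * Iy * M_alpha) = (53e-9)^2 * 11100^2 / (4 * 44e-8 * 0.19) = 1.035

1.035


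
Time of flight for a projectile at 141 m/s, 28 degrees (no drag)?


T = 2*v0*sin(theta)/g = 2*141*sin(28°)/9.81 = 13.5 s

13.5 s


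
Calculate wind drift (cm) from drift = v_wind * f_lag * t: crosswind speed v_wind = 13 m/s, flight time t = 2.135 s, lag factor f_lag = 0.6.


drift = v_wind * lag * t = 13 * 0.6 * 2.135 = 16.653 m ≈ 1665 cm

1665 cm


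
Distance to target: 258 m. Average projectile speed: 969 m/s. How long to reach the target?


t = d/v = 258/969 = 0.2663 s

0.2663 s


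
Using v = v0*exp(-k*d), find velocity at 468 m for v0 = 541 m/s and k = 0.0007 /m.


v = v0*exp(-k*d) = 541*exp(-0.0007*468) = 389.9 m/s

389.9 m/s


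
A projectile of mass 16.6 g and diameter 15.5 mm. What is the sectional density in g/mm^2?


SD = m/d^2 = 16.6/15.5^2 = 0.06909 g/mm^2

0.06909 g/mm^2


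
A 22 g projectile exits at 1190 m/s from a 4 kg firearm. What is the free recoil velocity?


v_recoil = m_p * v_p / m_gun = 0.022 * 1190 / 4 = 6.545 m/s

6.545 m/s


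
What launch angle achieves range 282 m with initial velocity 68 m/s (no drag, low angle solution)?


sin(2*theta) = R*g/v0^2 = 282*9.81/68^2 = 0.598274, theta = arcsin(0.598274)/2 = 18.37°

18.37 degrees


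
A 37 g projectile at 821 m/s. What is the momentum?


p = m*v = 0.037*821 = 30.38 kg·m/s

30.38 kg·m/s


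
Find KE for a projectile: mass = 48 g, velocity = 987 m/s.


E = 0.5*m*v^2 = 0.5*0.048*987^2 = 23380 J

23380 J


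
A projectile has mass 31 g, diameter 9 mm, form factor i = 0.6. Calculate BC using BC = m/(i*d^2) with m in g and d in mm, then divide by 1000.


BC = m/(i*d^2*1000) = 31/(0.6 * 9^2 * 1000) = 0.0006379

0.0006379


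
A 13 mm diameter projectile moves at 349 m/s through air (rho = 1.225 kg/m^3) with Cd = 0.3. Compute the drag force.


A = pi*(d/2)^2 = pi*(13/2000)^2 = 1.32732e-04 m^2
Fd = 0.5*Cd*rho*A*v^2 = 0.5*0.3*1.225*1.32732e-04*349^2 = 2.971 N

2.971 N


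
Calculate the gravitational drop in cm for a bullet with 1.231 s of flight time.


drop = 0.5*g*t^2 = 0.5*9.81*1.231^2 = 7.43285 m ≈ 743.3 cm

743.3 cm


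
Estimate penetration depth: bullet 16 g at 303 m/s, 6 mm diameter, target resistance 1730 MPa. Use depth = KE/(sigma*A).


A = pi*(d/2)^2 = pi*(6/2)^2 = 28.2743 mm^2
E = 0.5*m*v^2 = 0.5*0.016*303^2 = 734.472 J
depth = E/(sigma*A) = 734.472 J / (1730 MPa * 28.2743 mm^2) = 734.472/(1730 * 28.2743) m = 0.0150154 m ≈ 15.02 mm

15.02 mm


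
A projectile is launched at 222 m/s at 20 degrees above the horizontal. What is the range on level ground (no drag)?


R = v0^2 * sin(2*theta) / g = 222^2 * sin(2*20°) / 9.81 = 3229 m

3229 m


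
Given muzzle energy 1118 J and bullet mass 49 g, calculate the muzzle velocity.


v = sqrt(2*E/m) = sqrt(2*1118/0.049) = 213.6 m/s

213.6 m/s


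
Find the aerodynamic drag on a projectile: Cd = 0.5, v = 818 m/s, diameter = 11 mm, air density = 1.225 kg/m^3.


A = pi*(d/2)^2 = pi*(11/2000)^2 = 9.50332e-05 m^2
Fd = 0.5*Cd*rho*A*v^2 = 0.5*0.5*1.225*9.50332e-05*818^2 = 19.47 N

19.47 N


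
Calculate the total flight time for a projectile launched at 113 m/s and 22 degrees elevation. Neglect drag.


T = 2*v0*sin(theta)/g = 2*113*sin(22°)/9.81 = 8.63 s

8.63 s


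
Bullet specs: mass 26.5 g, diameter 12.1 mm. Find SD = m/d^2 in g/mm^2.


SD = m/d^2 = 26.5/12.1^2 = 0.181 g/mm^2

0.181 g/mm^2


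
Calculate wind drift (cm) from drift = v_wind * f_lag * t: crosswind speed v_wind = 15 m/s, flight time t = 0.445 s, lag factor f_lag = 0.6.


drift = v_wind * lag * t = 15 * 0.6 * 0.445 = 4.005 m ≈ 400.5 cm

400.5 cm


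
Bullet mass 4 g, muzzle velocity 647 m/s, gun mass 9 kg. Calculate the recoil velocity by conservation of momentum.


v_recoil = m_p * v_p / m_gun = 0.004 * 647 / 9 = 0.2876 m/s

0.2876 m/s


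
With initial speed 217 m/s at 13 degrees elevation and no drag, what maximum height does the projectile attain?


H = (v0*sin(theta))^2 / (2g) = (217*sin(13°))^2 / (2*9.81) = 121.4 m

121.4 m


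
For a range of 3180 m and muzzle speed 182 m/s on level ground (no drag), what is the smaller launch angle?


sin(2*theta) = R*g/v0^2 = 3180*9.81/182^2 = 0.941788, theta = arcsin(0.941788)/2 = 35.18°

35.18 degrees


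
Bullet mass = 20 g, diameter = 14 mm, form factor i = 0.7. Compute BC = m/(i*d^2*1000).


BC = m/(i*d^2*1000) = 20/(0.7 * 14^2 * 1000) = 0.0001458

0.0001458


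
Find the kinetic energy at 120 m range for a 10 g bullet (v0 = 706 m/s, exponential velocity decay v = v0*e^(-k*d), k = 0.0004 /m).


v = v0*exp(-k*d) = 706*exp(-0.0004*120) = 672.912 m/s
E = 0.5*m*v^2 = 0.5*0.01*672.912^2 = 2264 J

2264 J


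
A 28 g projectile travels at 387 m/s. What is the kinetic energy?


E = 0.5*m*v^2 = 0.5*0.028*387^2 = 2097 J

2097 J


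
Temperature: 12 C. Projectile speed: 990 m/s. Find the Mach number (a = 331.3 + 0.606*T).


a = 331.3 + 0.606*(12) = 338.572 m/s
M = v/a = 990/338.572 = 2.924

2.924


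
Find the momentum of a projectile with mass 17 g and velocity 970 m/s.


p = m*v = 0.017*970 = 16.49 kg·m/s

16.49 kg·m/s


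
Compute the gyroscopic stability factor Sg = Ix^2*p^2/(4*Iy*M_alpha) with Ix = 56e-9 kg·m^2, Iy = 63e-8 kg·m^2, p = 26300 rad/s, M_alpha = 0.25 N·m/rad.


Sg = Ix^2 * p^2 / (4 * Iy * M_alpha) = (56e-9)^2 * 26300^2 / (4 * 63e-8 * 0.25) = 3.443

3.443


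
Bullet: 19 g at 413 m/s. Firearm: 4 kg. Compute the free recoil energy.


v_r = m_p*v_p/m_gun = 0.019*413/4 = 1.96175 m/s, E_r = 0.5*m_gun*v_r^2 = 0.5*4*1.96175^2 = 7.697 J

7.697 J


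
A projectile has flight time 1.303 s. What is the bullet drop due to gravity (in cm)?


drop = 0.5*g*t^2 = 0.5*9.81*1.303^2 = 8.32775 m ≈ 832.8 cm

832.8 cm


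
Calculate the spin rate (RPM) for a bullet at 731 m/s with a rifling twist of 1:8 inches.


twist_m = 8*0.0254 = 0.2032 m
spin = v/twist = 731/0.2032 = 3597.441 rev/s
RPM = spin*60 = 3597.441*60 ≈ 215846 RPM

215846 RPM


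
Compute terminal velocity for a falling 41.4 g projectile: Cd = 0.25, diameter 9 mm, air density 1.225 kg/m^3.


A = pi*(d/2)^2 = pi*(9/2000)^2 = 6.36173e-05 m^2
vt = sqrt(2mg/(Cd*rho*A)) = sqrt(2*0.0414*9.81/(0.25 * 1.225 * 6.36173e-05)) = 204.2 m/s

204.2 m/s


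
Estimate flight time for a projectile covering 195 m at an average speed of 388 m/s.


t = d/v = 195/388 = 0.5026 s

0.5026 s


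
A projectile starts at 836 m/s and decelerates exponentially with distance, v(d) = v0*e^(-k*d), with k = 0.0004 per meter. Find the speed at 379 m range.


v = v0*exp(-k*d) = 836*exp(-0.0004*379) = 718.4 m/s

718.4 m/s


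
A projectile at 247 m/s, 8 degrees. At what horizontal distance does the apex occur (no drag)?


R = v0^2*sin(2*theta)/g = 247^2*sin(2*8°)/9.81 = 1714.21 m
apex_dist = R/2 = 1714.21/2 = 857.1 m

857.1 m


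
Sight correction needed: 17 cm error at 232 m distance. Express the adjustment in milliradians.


1 mrad subtends 1 cm per 10 m of range, so adj = error_cm / (dist_m / 10) = 17 / (232/10) = 0.7328 mrad

0.7328 mrad


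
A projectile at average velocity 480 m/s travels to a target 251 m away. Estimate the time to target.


t = d/v = 251/480 = 0.5229 s

0.5229 s


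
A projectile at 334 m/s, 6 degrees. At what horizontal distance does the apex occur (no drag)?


R = v0^2*sin(2*theta)/g = 334^2*sin(2*6°)/9.81 = 2364.3 m
apex_dist = R/2 = 2364.3/2 = 1182 m

1182 m


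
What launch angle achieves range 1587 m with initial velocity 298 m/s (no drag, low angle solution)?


sin(2*theta) = R*g/v0^2 = 1587*9.81/298^2 = 0.175313, theta = arcsin(0.175313)/2 = 5.048°

5.048 degrees


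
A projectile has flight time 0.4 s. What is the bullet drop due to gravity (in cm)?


drop = 0.5*g*t^2 = 0.5*9.81*0.4^2 = 0.7848 m ≈ 78.48 cm

78.48 cm


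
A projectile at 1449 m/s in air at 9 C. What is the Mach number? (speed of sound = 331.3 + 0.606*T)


a = 331.3 + 0.606*(9) = 336.754 m/s
M = v/a = 1449/336.754 = 4.303

4.303


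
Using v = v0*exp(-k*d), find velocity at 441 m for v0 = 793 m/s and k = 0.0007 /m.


v = v0*exp(-k*d) = 793*exp(-0.0007*441) = 582.4 m/s

582.4 m/s


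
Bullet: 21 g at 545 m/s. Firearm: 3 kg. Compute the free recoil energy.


v_r = m_p*v_p/m_gun = 0.021*545/3 = 3.815 m/s, E_r = 0.5*m_gun*v_r^2 = 0.5*3*3.815^2 = 21.83 J

21.83 J


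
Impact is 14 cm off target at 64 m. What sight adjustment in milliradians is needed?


1 mrad subtends 1 cm per 10 m of range, so adj = error_cm / (dist_m / 10) = 14 / (64/10) = 2.188 mrad

2.188 mrad


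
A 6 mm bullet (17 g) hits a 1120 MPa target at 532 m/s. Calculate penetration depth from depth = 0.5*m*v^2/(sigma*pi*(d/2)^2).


A = pi*(d/2)^2 = pi*(6/2)^2 = 28.2743 mm^2
E = 0.5*m*v^2 = 0.5*0.017*532^2 = 2405.7 J
depth = E/(sigma*A) = 2405.7 J / (1120 MPa * 28.2743 mm^2) = 2405.7/(1120 * 28.2743) m = 0.0759682 m ≈ 75.97 mm

75.97 mm


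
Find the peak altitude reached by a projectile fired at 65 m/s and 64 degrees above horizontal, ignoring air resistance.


H = (v0*sin(theta))^2 / (2g) = (65*sin(64°))^2 / (2*9.81) = 174 m

174 m


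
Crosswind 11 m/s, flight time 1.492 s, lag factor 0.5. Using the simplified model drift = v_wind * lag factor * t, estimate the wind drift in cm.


drift = v_wind * lag * t = 11 * 0.5 * 1.492 = 8.206 m ≈ 820.6 cm

820.6 cm


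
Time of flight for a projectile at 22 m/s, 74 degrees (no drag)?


T = 2*v0*sin(theta)/g = 2*22*sin(74°)/9.81 = 4.311 s

4.311 s


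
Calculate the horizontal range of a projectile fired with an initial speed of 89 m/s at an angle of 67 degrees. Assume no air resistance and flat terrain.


R = v0^2 * sin(2*theta) / g = 89^2 * sin(2*67°) / 9.81 = 580.8 m

580.8 m


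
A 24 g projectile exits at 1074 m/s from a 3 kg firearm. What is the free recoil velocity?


v_recoil = m_p * v_p / m_gun = 0.024 * 1074 / 3 = 8.592 m/s

8.592 m/s


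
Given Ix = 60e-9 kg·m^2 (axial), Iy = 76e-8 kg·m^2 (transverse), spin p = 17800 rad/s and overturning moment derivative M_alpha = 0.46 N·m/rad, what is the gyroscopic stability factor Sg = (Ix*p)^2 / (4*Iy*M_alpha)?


Sg = Ix^2 * p^2 / (4 * Iy * M_alpha) = (60e-9)^2 * 17800^2 / (4 * 76e-8 * 0.46) = 0.8157

0.8157


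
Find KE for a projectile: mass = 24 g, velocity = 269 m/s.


E = 0.5*m*v^2 = 0.5*0.024*269^2 = 868.3 J

868.3 J


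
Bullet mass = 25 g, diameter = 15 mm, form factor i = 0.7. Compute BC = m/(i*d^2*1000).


BC = m/(i*d^2*1000) = 25/(0.7 * 15^2 * 1000) = 0.0001587

0.0001587


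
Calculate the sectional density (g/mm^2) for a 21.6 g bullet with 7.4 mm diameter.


SD = m/d^2 = 21.6/7.4^2 = 0.3944 g/mm^2

0.3944 g/mm^2


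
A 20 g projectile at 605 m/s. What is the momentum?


p = m*v = 0.02*605 = 12.1 kg·m/s

12.1 kg·m/s


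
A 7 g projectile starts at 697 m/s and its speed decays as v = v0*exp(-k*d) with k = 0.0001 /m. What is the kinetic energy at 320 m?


v = v0*exp(-k*d) = 697*exp(-0.0001*320) = 675.049 m/s
E = 0.5*m*v^2 = 0.5*0.007*675.049^2 = 1595 J

1595 J


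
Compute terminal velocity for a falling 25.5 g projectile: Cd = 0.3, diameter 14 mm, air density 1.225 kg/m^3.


A = pi*(d/2)^2 = pi*(14/2000)^2 = 1.53938e-04 m^2
vt = sqrt(2mg/(Cd*rho*A)) = sqrt(2*0.0255*9.81/(0.3 * 1.225 * 1.53938e-04)) = 94.04 m/s

94.04 m/s


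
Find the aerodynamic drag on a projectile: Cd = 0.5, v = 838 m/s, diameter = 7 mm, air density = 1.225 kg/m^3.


A = pi*(d/2)^2 = pi*(7/2000)^2 = 3.84845e-05 m^2
Fd = 0.5*Cd*rho*A*v^2 = 0.5*0.5*1.225*3.84845e-05*838^2 = 8.277 N

8.277 N


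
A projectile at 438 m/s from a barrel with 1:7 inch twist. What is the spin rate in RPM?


twist_m = 7*0.0254 = 0.1778 m
spin = v/twist = 438/0.1778 = 2463.442 rev/s
RPM = spin*60 = 2463.442*60 ≈ 147807 RPM

147807 RPM


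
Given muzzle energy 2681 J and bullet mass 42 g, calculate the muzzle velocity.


v = sqrt(2*E/m) = sqrt(2*2681/0.042) = 357.3 m/s

357.3 m/s


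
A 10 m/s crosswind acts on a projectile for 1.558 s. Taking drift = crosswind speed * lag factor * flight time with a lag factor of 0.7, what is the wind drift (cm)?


drift = v_wind * lag * t = 10 * 0.7 * 1.558 = 10.906 m ≈ 1091 cm

1091 cm


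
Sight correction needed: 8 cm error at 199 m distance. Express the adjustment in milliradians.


1 mrad subtends 1 cm per 10 m of range, so adj = error_cm / (dist_m / 10) = 8 / (199/10) = 0.402 mrad

0.402 mrad


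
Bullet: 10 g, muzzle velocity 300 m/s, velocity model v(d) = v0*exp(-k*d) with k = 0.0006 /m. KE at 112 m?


v = v0*exp(-k*d) = 300*exp(-0.0006*112) = 280.502 m/s
E = 0.5*m*v^2 = 0.5*0.01*280.502^2 = 393.4 J

393.4 J


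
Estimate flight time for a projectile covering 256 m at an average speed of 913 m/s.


t = d/v = 256/913 = 0.2804 s

0.2804 s


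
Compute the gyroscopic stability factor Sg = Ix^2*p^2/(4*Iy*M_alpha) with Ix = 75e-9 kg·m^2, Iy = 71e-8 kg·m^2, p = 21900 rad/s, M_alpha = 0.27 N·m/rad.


Sg = Ix^2 * p^2 / (4 * Iy * M_alpha) = (75e-9)^2 * 21900^2 / (4 * 71e-8 * 0.27) = 3.518

3.518


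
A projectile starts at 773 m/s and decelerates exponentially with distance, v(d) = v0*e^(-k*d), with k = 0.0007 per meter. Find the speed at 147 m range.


v = v0*exp(-k*d) = 773*exp(-0.0007*147) = 697.4 m/s

697.4 m/s


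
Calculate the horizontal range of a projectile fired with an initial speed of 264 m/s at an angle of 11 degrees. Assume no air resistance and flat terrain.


R = v0^2 * sin(2*theta) / g = 264^2 * sin(2*11°) / 9.81 = 2661 m

2661 m


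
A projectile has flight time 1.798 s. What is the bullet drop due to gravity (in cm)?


drop = 0.5*g*t^2 = 0.5*9.81*1.798^2 = 15.8569 m ≈ 1586 cm

1586 cm


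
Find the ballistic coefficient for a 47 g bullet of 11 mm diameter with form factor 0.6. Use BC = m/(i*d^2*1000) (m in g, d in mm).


BC = m/(i*d^2*1000) = 47/(0.6 * 11^2 * 1000) = 0.0006474

0.0006474


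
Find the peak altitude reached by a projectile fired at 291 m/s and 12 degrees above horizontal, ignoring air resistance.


H = (v0*sin(theta))^2 / (2g) = (291*sin(12°))^2 / (2*9.81) = 186.6 m

186.6 m


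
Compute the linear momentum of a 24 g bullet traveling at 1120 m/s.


p = m*v = 0.024*1120 = 26.88 kg·m/s

26.88 kg·m/s


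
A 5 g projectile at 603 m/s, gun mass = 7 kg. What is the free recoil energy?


v_r = m_p*v_p/m_gun = 0.005*603/7 = 0.430714 m/s, E_r = 0.5*m_gun*v_r^2 = 0.5*7*0.430714^2 = 0.6493 J

0.6493 J


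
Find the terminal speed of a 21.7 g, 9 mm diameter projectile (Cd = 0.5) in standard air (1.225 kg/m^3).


A = pi*(d/2)^2 = pi*(9/2000)^2 = 6.36173e-05 m^2
vt = sqrt(2mg/(Cd*rho*A)) = sqrt(2*0.0217*9.81/(0.5 * 1.225 * 6.36173e-05)) = 104.5 m/s

104.5 m/s


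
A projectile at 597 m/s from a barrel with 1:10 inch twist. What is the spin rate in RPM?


twist_m = 10*0.0254 = 0.254 m
spin = v/twist = 597/0.254 = 2350.394 rev/s
RPM = spin*60 = 2350.394*60 ≈ 141024 RPM

141024 RPM


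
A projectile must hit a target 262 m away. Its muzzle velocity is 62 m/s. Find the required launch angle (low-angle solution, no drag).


sin(2*theta) = R*g/v0^2 = 262*9.81/62^2 = 0.668632, theta = arcsin(0.668632)/2 = 20.98°

20.98 degrees


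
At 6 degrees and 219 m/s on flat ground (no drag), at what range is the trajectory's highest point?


R = v0^2*sin(2*theta)/g = 219^2*sin(2*6°)/9.81 = 1016.48 m
apex_dist = R/2 = 1016.48/2 = 508.2 m

508.2 m


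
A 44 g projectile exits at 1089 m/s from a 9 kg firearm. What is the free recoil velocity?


v_recoil = m_p * v_p / m_gun = 0.044 * 1089 / 9 = 5.324 m/s

5.324 m/s


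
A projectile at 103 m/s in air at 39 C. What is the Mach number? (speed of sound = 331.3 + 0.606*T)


a = 331.3 + 0.606*(39) = 354.934 m/s
M = v/a = 103/354.934 = 0.2902

0.2902


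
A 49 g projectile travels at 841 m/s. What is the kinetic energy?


E = 0.5*m*v^2 = 0.5*0.049*841^2 = 17328 J

17328 J


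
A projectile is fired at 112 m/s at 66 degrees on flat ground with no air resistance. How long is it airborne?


T = 2*v0*sin(theta)/g = 2*112*sin(66°)/9.81 = 20.86 s

20.86 s


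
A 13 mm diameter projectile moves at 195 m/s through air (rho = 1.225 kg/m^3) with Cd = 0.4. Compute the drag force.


A = pi*(d/2)^2 = pi*(13/2000)^2 = 1.32732e-04 m^2
Fd = 0.5*Cd*rho*A*v^2 = 0.5*0.4*1.225*1.32732e-04*195^2 = 1.237 N

1.237 N


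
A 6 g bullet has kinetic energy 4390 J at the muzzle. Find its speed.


v = sqrt(2*E/m) = sqrt(2*4390/0.006) = 1210 m/s

1210 m/s


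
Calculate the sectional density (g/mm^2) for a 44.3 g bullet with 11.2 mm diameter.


SD = m/d^2 = 44.3/11.2^2 = 0.3532 g/mm^2

0.3532 g/mm^2


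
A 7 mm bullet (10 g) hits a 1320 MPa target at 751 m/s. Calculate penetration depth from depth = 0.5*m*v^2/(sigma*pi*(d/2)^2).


A = pi*(d/2)^2 = pi*(7/2)^2 = 38.4845 mm^2
E = 0.5*m*v^2 = 0.5*0.01*751^2 = 2820.01 J
depth = E/(sigma*A) = 2820.01 J / (1320 MPa * 38.4845 mm^2) = 2820.01/(1320 * 38.4845) m = 0.0555124 m ≈ 55.51 mm

55.51 mm


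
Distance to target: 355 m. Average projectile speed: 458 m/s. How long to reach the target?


t = d/v = 355/458 = 0.7751 s

0.7751 s


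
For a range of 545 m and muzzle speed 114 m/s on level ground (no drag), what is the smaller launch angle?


sin(2*theta) = R*g/v0^2 = 545*9.81/114^2 = 0.411392, theta = arcsin(0.411392)/2 = 12.15°

12.15 degrees


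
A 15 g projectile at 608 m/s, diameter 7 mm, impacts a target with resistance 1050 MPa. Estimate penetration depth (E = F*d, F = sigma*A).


A = pi*(d/2)^2 = pi*(7/2)^2 = 38.4845 mm^2
E = 0.5*m*v^2 = 0.5*0.015*608^2 = 2772.48 J
depth = E/(sigma*A) = 2772.48 J / (1050 MPa * 38.4845 mm^2) = 2772.48/(1050 * 38.4845) m = 0.0686109 m ≈ 68.61 mm

68.61 mm


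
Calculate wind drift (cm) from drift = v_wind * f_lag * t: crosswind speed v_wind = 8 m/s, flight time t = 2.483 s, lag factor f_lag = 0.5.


drift = v_wind * lag * t = 8 * 0.5 * 2.483 = 9.932 m ≈ 993.2 cm

993.2 cm


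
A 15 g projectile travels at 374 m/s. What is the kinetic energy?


E = 0.5*m*v^2 = 0.5*0.015*374^2 = 1049 J

1049 J


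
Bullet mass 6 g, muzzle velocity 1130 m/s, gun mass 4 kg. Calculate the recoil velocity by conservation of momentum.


v_recoil = m_p * v_p / m_gun = 0.006 * 1130 / 4 = 1.695 m/s

1.695 m/s


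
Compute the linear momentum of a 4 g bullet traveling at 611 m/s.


p = m*v = 0.004*611 = 2.444 kg·m/s

2.444 kg·m/s


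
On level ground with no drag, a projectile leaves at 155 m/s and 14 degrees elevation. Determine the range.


R = v0^2 * sin(2*theta) / g = 155^2 * sin(2*14°) / 9.81 = 1150 m

1150 m


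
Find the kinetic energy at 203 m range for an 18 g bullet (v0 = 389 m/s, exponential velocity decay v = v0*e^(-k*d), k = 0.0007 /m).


v = v0*exp(-k*d) = 389*exp(-0.0007*203) = 337.471 m/s
E = 0.5*m*v^2 = 0.5*0.018*337.471^2 = 1025 J

1025 J


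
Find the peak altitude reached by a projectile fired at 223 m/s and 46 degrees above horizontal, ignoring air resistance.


H = (v0*sin(theta))^2 / (2g) = (223*sin(46°))^2 / (2*9.81) = 1312 m

1312 m


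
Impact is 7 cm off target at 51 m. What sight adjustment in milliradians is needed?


1 mrad subtends 1 cm per 10 m of range, so adj = error_cm / (dist_m / 10) = 7 / (51/10) = 1.373 mrad

1.373 mrad


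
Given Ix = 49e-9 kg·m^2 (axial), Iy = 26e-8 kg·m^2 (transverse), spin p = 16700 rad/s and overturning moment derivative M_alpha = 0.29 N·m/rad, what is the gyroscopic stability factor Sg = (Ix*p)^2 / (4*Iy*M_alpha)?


Sg = Ix^2 * p^2 / (4 * Iy * M_alpha) = (49e-9)^2 * 16700^2 / (4 * 26e-8 * 0.29) = 2.22

2.22


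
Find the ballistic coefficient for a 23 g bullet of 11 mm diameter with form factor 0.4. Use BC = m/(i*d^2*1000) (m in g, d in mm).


BC = m/(i*d^2*1000) = 23/(0.4 * 11^2 * 1000) = 0.0004752

0.0004752


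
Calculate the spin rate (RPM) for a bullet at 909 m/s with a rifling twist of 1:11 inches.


twist_m = 11*0.0254 = 0.2794 m
spin = v/twist = 909/0.2794 = 3253.4 rev/s
RPM = spin*60 = 3253.4*60 ≈ 195204 RPM

195204 RPM


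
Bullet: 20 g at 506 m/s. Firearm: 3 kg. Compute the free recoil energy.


v_r = m_p*v_p/m_gun = 0.02*506/3 = 3.37333 m/s, E_r = 0.5*m_gun*v_r^2 = 0.5*3*3.37333^2 = 17.07 J

17.07 J


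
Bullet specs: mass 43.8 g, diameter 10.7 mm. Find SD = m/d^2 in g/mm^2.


SD = m/d^2 = 43.8/10.7^2 = 0.3826 g/mm^2

0.3826 g/mm^2


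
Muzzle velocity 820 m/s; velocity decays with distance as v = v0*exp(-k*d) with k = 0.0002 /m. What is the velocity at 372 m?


v = v0*exp(-k*d) = 820*exp(-0.0002*372) = 761.2 m/s

761.2 m/s


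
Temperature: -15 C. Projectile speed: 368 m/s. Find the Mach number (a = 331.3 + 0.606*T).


a = 331.3 + 0.606*(-15) = 322.21 m/s
M = v/a = 368/322.21 = 1.142

1.142


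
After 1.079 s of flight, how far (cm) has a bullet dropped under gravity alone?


drop = 0.5*g*t^2 = 0.5*9.81*1.079^2 = 5.7106 m ≈ 571.1 cm

571.1 cm


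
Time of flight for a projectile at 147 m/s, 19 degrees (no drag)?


T = 2*v0*sin(theta)/g = 2*147*sin(19°)/9.81 = 9.757 s

9.757 s


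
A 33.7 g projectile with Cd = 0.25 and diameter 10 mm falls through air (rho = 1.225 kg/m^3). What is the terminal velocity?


A = pi*(d/2)^2 = pi*(10/2000)^2 = 7.85398e-05 m^2
vt = sqrt(2mg/(Cd*rho*A)) = sqrt(2*0.0337*9.81/(0.25 * 1.225 * 7.85398e-05)) = 165.8 m/s

165.8 m/s


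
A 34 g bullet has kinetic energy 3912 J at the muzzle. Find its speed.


v = sqrt(2*E/m) = sqrt(2*3912/0.034) = 479.7 m/s

479.7 m/s


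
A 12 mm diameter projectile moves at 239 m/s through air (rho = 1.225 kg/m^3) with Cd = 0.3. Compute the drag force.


A = pi*(d/2)^2 = pi*(12/2000)^2 = 1.13097e-04 m^2
Fd = 0.5*Cd*rho*A*v^2 = 0.5*0.3*1.225*1.13097e-04*239^2 = 1.187 N

1.187 N


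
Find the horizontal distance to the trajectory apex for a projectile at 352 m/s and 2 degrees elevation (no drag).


R = v0^2*sin(2*theta)/g = 352^2*sin(2*2°)/9.81 = 881.051 m
apex_dist = R/2 = 881.051/2 = 440.5 m

440.5 m


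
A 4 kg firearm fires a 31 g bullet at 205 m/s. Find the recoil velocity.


v_recoil = m_p * v_p / m_gun = 0.031 * 205 / 4 = 1.589 m/s

1.589 m/s


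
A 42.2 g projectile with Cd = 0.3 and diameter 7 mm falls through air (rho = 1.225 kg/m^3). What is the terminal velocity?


A = pi*(d/2)^2 = pi*(7/2000)^2 = 3.84845e-05 m^2
vt = sqrt(2mg/(Cd*rho*A)) = sqrt(2*0.0422*9.81/(0.3 * 1.225 * 3.84845e-05)) = 242 m/s

242 m/s


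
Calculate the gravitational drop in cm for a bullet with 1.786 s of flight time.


drop = 0.5*g*t^2 = 0.5*9.81*1.786^2 = 15.6459 m ≈ 1565 cm

1565 cm


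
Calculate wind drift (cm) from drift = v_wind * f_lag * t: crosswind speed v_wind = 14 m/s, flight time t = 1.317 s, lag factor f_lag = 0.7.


drift = v_wind * lag * t = 14 * 0.7 * 1.317 = 12.9066 m ≈ 1291 cm

1291 cm


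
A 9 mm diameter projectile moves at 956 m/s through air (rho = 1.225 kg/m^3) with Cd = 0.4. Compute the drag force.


A = pi*(d/2)^2 = pi*(9/2000)^2 = 6.36173e-05 m^2
Fd = 0.5*Cd*rho*A*v^2 = 0.5*0.4*1.225*6.36173e-05*956^2 = 14.24 N

14.24 N


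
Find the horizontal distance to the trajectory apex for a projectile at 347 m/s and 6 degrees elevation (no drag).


R = v0^2*sin(2*theta)/g = 347^2*sin(2*6°)/9.81 = 2551.93 m
apex_dist = R/2 = 2551.93/2 = 1276 m

1276 m


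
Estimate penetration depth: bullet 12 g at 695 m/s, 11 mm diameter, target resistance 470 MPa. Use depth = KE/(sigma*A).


A = pi*(d/2)^2 = pi*(11/2)^2 = 95.0332 mm^2
E = 0.5*m*v^2 = 0.5*0.012*695^2 = 2898.15 J
depth = E/(sigma*A) = 2898.15 J / (470 MPa * 95.0332 mm^2) = 2898.15/(470 * 95.0332) m = 0.0648855 m ≈ 64.89 mm

64.89 mm


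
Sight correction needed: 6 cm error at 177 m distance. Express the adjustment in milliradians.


1 mrad subtends 1 cm per 10 m of range, so adj = error_cm / (dist_m / 10) = 6 / (177/10) = 0.339 mrad

0.339 mrad


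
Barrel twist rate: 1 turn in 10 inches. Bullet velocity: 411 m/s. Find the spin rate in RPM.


twist_m = 10*0.0254 = 0.254 m
spin = v/twist = 411/0.254 = 1618.11 rev/s
RPM = spin*60 = 1618.11*60 ≈ 97087 RPM

97087 RPM


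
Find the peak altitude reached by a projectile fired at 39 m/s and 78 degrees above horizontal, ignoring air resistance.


H = (v0*sin(theta))^2 / (2g) = (39*sin(78°))^2 / (2*9.81) = 74.17 m

74.17 m


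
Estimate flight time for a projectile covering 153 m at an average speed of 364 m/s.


t = d/v = 153/364 = 0.4203 s

0.4203 s


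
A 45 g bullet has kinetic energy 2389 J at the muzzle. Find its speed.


v = sqrt(2*E/m) = sqrt(2*2389/0.045) = 325.8 m/s

325.8 m/s


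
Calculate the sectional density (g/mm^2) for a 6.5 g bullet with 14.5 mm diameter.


SD = m/d^2 = 6.5/14.5^2 = 0.03092 g/mm^2

0.03092 g/mm^2


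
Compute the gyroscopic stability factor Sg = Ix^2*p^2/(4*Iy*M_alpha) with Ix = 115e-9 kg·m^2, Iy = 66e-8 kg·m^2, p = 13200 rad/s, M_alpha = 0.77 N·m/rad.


Sg = Ix^2 * p^2 / (4 * Iy * M_alpha) = (115e-9)^2 * 13200^2 / (4 * 66e-8 * 0.77) = 1.134

1.134


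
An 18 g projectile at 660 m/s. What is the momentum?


p = m*v = 0.018*660 = 11.88 kg·m/s

11.88 kg·m/s


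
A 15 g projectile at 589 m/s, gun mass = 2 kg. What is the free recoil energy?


v_r = m_p*v_p/m_gun = 0.015*589/2 = 4.4175 m/s, E_r = 0.5*m_gun*v_r^2 = 0.5*2*4.4175^2 = 19.51 J

19.51 J


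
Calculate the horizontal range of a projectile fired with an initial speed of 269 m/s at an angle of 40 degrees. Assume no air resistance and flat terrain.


R = v0^2 * sin(2*theta) / g = 269^2 * sin(2*40°) / 9.81 = 7264 m

7264 m


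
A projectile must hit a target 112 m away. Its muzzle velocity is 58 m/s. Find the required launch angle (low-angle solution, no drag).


sin(2*theta) = R*g/v0^2 = 112*9.81/58^2 = 0.326611, theta = arcsin(0.326611)/2 = 9.532°

9.532 degrees


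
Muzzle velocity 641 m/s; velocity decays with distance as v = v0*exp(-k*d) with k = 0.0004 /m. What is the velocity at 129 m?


v = v0*exp(-k*d) = 641*exp(-0.0004*129) = 608.8 m/s

608.8 m/s


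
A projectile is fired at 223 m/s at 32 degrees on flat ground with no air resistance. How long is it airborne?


T = 2*v0*sin(theta)/g = 2*223*sin(32°)/9.81 = 24.09 s

24.09 s


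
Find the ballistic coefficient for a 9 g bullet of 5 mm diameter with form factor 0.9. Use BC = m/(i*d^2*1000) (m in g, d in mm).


BC = m/(i*d^2*1000) = 9/(0.9 * 5^2 * 1000) = 0.0004

0.0004


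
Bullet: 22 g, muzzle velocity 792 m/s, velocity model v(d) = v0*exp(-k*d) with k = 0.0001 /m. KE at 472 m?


v = v0*exp(-k*d) = 792*exp(-0.0001*472) = 755.486 m/s
E = 0.5*m*v^2 = 0.5*0.022*755.486^2 = 6278 J

6278 J


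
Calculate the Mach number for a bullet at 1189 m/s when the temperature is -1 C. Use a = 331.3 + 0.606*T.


a = 331.3 + 0.606*(-1) = 330.694 m/s
M = v/a = 1189/330.694 = 3.595

3.595


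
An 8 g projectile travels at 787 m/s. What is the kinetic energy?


E = 0.5*m*v^2 = 0.5*0.008*787^2 = 2477 J

2477 J


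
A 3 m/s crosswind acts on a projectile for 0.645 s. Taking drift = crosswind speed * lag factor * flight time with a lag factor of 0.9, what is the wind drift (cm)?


drift = v_wind * lag * t = 3 * 0.9 * 0.645 = 1.7415 m ≈ 174.2 cm

174.2 cm


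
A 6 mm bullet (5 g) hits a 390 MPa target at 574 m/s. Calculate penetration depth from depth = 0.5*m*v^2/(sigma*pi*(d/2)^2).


A = pi*(d/2)^2 = pi*(6/2)^2 = 28.2743 mm^2
E = 0.5*m*v^2 = 0.5*0.005*574^2 = 823.69 J
depth = E/(sigma*A) = 823.69 J / (390 MPa * 28.2743 mm^2) = 823.69/(390 * 28.2743) m = 0.0746976 m ≈ 74.7 mm

74.7 mm


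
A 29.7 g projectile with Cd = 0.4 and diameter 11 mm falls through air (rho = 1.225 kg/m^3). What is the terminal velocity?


A = pi*(d/2)^2 = pi*(11/2000)^2 = 9.50332e-05 m^2
vt = sqrt(2mg/(Cd*rho*A)) = sqrt(2*0.0297*9.81/(0.4 * 1.225 * 9.50332e-05)) = 111.9 m/s

111.9 m/s


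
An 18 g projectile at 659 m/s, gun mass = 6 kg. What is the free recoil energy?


v_r = m_p*v_p/m_gun = 0.018*659/6 = 1.977 m/s, E_r = 0.5*m_gun*v_r^2 = 0.5*6*1.977^2 = 11.73 J

11.73 J


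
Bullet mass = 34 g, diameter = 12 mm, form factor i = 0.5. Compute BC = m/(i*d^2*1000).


BC = m/(i*d^2*1000) = 34/(0.5 * 12^2 * 1000) = 0.0004722

0.0004722


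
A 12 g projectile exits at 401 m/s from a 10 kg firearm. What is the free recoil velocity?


v_recoil = m_p * v_p / m_gun = 0.012 * 401 / 10 = 0.4812 m/s

0.4812 m/s


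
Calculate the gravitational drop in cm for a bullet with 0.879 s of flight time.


drop = 0.5*g*t^2 = 0.5*9.81*0.879^2 = 3.7898 m ≈ 379 cm

379 cm


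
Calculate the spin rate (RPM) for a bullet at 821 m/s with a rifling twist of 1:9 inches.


twist_m = 9*0.0254 = 0.2286 m
spin = v/twist = 821/0.2286 = 3591.426 rev/s
RPM = spin*60 = 3591.426*60 ≈ 215486 RPM

215486 RPM


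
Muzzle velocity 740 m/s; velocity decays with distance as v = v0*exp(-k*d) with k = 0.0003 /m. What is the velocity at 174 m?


v = v0*exp(-k*d) = 740*exp(-0.0003*174) = 702.4 m/s

702.4 m/s


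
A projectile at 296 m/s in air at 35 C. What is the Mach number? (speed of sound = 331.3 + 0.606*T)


a = 331.3 + 0.606*(35) = 352.51 m/s
M = v/a = 296/352.51 = 0.8397

0.8397


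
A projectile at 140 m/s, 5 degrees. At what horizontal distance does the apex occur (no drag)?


R = v0^2*sin(2*theta)/g = 140^2*sin(2*5°)/9.81 = 346.942 m
apex_dist = R/2 = 346.942/2 = 173.5 m

173.5 m


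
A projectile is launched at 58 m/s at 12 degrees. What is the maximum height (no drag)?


H = (v0*sin(theta))^2 / (2g) = (58*sin(12°))^2 / (2*9.81) = 7.412 m

7.412 m


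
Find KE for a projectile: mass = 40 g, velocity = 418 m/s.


E = 0.5*m*v^2 = 0.5*0.04*418^2 = 3494 J

3494 J


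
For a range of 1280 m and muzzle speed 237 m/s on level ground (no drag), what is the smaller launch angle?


sin(2*theta) = R*g/v0^2 = 1280*9.81/237^2 = 0.223554, theta = arcsin(0.223554)/2 = 6.459°

6.459 degrees
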